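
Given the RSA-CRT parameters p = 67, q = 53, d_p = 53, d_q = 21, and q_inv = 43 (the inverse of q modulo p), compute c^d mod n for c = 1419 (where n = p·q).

2791

m₁ = c^(d_p) mod p: c ≡ 12 (mod 67), and 12^53 mod 67 = 44.
m₂ = c^(d_q) mod q: c ≡ 41 (mod 53), and 41^21 mod 53 = 35.
h = q_inv·(m₁ − m₂) mod p = 43·(44 − 35) mod 67 = 52.
m = m₂ + h·q = 35 + 52·53 = 2791.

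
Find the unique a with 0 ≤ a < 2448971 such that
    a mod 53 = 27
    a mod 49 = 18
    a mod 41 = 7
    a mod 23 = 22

187541

From a ≡ 27 (mod 53) write a = 27 + 53t. Substituting into a ≡ 18 (mod 49) gives 53t ≡ 40 (mod 49), and since 4⁻¹ ≡ 37 (mod 49), t ≡ 10. Hence a ≡ 27 + 53·10 = 557 (mod 2597).
From a ≡ 557 (mod 2597) write a = 557 + 2597t. Substituting into a ≡ 7 (mod 41) gives 2597t ≡ 24 (mod 41), and since 14⁻¹ ≡ 3 (mod 41), t ≡ 31. Hence a ≡ 557 + 2597·31 = 81064 (mod 106477).
From a ≡ 81064 (mod 106477) write a = 81064 + 106477t. Substituting into a ≡ 22 (mod 23) gives 106477t ≡ 10 (mod 23), and since 10⁻¹ ≡ 7 (mod 23), t ≡ 1. Hence a ≡ 81064 + 106477·1 = 187541 (mod 2448971).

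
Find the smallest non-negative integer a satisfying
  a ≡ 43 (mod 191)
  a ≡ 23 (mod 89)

From a ≡ 43 (mod 191) write a = 43 + 191t. Substituting into a ≡ 23 (mod 89) gives 191t ≡ 69 (mod 89), and since 13⁻¹ ≡ 48 (mod 89), t ≡ 19. Hence a ≡ 43 + 191·19 = 3672 (mod 16999).

3672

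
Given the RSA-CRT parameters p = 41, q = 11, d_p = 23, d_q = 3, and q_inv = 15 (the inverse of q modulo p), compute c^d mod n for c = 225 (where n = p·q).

169

m₁ = c^(d_p) mod p: c ≡ 20 (mod 41), and 20^23 mod 41 = 5.
m₂ = c^(d_q) mod q: c ≡ 5 (mod 11), and 5^3 mod 11 = 4.
h = q_inv·(m₁ − m₂) mod p = 15·(5 − 4) mod 41 = 15.
m = m₂ + h·q = 4 + 15·11 = 169.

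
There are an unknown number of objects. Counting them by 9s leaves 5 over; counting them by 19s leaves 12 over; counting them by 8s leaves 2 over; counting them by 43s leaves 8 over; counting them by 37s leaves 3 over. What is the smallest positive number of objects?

2139602

From N ≡ 5 (mod 9) write N = 5 + 9t. Substituting into N ≡ 12 (mod 19) gives 9t ≡ 7 (mod 19), and since 9⁻¹ ≡ 17 (mod 19), t ≡ 5. Hence N ≡ 5 + 9·5 = 50 (mod 171).
From N ≡ 50 (mod 171) write N = 50 + 171t. Substituting into N ≡ 2 (mod 8) gives 171t ≡ 0 (mod 8), and since 3⁻¹ ≡ 3 (mod 8), t ≡ 0. Hence N ≡ 50 + 171·0 = 50 (mod 1368).
From N ≡ 50 (mod 1368) write N = 50 + 1368t. Substituting into N ≡ 8 (mod 43) gives 1368t ≡ 1 (mod 43), and since 35⁻¹ ≡ 16 (mod 43), t ≡ 16. Hence N ≡ 50 + 1368·16 = 21938 (mod 58824).
From N ≡ 21938 (mod 58824) write N = 21938 + 58824t. Substituting into N ≡ 3 (mod 37) gives 58824t ≡ 6 (mod 37), and since 31⁻¹ ≡ 6 (mod 37), t ≡ 36. Hence N ≡ 21938 + 58824·36 = 2139602 (mod 2176488).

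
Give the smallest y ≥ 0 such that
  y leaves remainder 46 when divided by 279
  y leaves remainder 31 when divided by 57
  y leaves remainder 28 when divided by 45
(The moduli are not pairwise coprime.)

24598

gcd(279, 57) = 3 and 3 | (31 − 46), so the pair is consistent; merging gives y ≡ 3394 (mod 5301), where 5301 = lcm(279, 57).
gcd(5301, 45) = 9 and 9 | (28 − 3394), so the pair is consistent; merging gives y ≡ 24598 (mod 26505), where 26505 = lcm(5301, 45).
The solution is unique modulo lcm(279, 57, 45) = 26505.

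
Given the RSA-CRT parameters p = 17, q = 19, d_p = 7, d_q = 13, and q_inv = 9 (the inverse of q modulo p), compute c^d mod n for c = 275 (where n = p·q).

m₁ = c^(d_p) mod p: c ≡ 3 (mod 17), and 3^7 mod 17 = 11.
m₂ = c^(d_q) mod q: c ≡ 9 (mod 19), and 9^13 mod 19 = 6.
h = q_inv·(m₁ − m₂) mod p = 9·(11 − 6) mod 17 = 11.
m = m₂ + h·q = 6 + 11·19 = 215.

215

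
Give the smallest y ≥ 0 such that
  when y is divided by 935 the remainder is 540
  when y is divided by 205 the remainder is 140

8955

gcd(935, 205) = 5 and 5 | (140 − 540), so the pair is consistent; merging gives y ≡ 8955 (mod 38335), where 38335 = lcm(935, 205).
The solution is unique modulo lcm(935, 205) = 38335.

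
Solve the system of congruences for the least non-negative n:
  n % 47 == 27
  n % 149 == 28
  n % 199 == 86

321272

From n ≡ 27 (mod 47) write n = 27 + 47t. Substituting into n ≡ 28 (mod 149) gives 47t ≡ 1 (mod 149), and since 47⁻¹ ≡ 130 (mod 149), t ≡ 130. Hence n ≡ 27 + 47·130 = 6137 (mod 7003).
From n ≡ 6137 (mod 7003) write n = 6137 + 7003t. Substituting into n ≡ 86 (mod 199) gives 7003t ≡ 118 (mod 199), and since 38⁻¹ ≡ 110 (mod 199), t ≡ 45. Hence n ≡ 6137 + 7003·45 = 321272 (mod 1393597).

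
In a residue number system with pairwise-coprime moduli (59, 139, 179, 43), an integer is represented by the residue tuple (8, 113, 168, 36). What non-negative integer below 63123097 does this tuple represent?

The moduli are pairwise coprime; N = 59·139·179·43 = 63123097.
N/59 = 1069883; 1069883 ≡ 36 (mod 59); 36·41 ≡ 1, so inverse 41.
N/139 = 454123; 454123 ≡ 10 (mod 139); 10·14 ≡ 1, so inverse 14.
N/179 = 352643; 352643 ≡ 13 (mod 179); 13·124 ≡ 1, so inverse 124.
N/43 = 1467979; 1467979 ≡ 2 (mod 43); 2·22 ≡ 1, so inverse 22.
x ≡ 8·1069883·41 + 113·454123·14 + 168·352643·124 + 36·1467979·22 = 9578242554.
9578242554 mod 63123097 = 46654907.

46654907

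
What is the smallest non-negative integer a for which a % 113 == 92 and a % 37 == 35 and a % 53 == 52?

199650

The moduli are pairwise coprime; N = 113·37·53 = 221593.
N/113 = 1961; 1961 ≡ 40 (mod 113); 40·65 ≡ 1, so inverse 65.
N/37 = 5989; 5989 ≡ 32 (mod 37); 32·22 ≡ 1, so inverse 22.
N/53 = 4181; 4181 ≡ 47 (mod 53); 47·44 ≡ 1, so inverse 44.
a ≡ 92·1961·65 + 35·5989·22 + 52·4181·44 = 25904438.
25904438 mod 221593 = 199650.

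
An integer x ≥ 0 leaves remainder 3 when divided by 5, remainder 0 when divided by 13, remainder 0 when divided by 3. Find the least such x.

78

Combine the congruences pairwise.
From x ≡ 3 (mod 5) write x = 3 + 5t. Substituting into x ≡ 0 (mod 13) gives 5t ≡ 10 (mod 13), and since 5⁻¹ ≡ 8 (mod 13), t ≡ 2. Hence x ≡ 3 + 5·2 = 13 (mod 65).
From x ≡ 13 (mod 65) write x = 13 + 65t. Substituting into x ≡ 0 (mod 3) gives 65t ≡ 2 (mod 3), and since 2⁻¹ ≡ 2 (mod 3), t ≡ 1. Hence x ≡ 13 + 65·1 = 78 (mod 195).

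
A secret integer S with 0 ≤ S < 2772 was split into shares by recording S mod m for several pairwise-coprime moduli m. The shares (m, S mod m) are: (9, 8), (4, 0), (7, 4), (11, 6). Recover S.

The moduli are pairwise coprime; N = 9·4·7·11 = 2772.
N/9 = 308; 308 ≡ 2 (mod 9); 2·5 ≡ 1, so inverse 5.
N/4 = 693; 693 ≡ 1 (mod 4), inverse 1.
N/7 = 396; 396 ≡ 4 (mod 7); 4·2 ≡ 1, so inverse 2.
N/11 = 252; 252 ≡ 10 (mod 11); 10·10 ≡ 1, so inverse 10.
S ≡ 8·308·5 + 0·693·1 + 4·396·2 + 6·252·10 = 30608.
30608 mod 2772 = 116.

116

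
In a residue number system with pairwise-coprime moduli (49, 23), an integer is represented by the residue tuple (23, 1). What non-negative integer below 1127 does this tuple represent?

From x ≡ 23 (mod 49) write x = 23 + 49t. Substituting into x ≡ 1 (mod 23) gives 49t ≡ 1 (mod 23), and since 3⁻¹ ≡ 8 (mod 23), t ≡ 8. Hence x ≡ 23 + 49·8 = 415 (mod 1127).

415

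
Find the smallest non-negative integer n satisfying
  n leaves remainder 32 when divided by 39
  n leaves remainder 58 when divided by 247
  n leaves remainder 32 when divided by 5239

Combine the congruences pairwise.
gcd(39, 247) = 13 and 13 | (58 − 32), so the pair is consistent; merging gives n ≡ 305 (mod 741), where 741 = lcm(39, 247).
gcd(741, 5239) = 13 and 13 | (32 − 305), so the pair is consistent; merging gives n ≡ 251504 (mod 298623), where 298623 = lcm(741, 5239).
The solution is unique modulo lcm(39, 247, 5239) = 298623.

251504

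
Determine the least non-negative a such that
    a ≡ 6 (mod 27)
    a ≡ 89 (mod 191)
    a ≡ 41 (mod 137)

From a ≡ 6 (mod 27) write a = 6 + 27t. Substituting into a ≡ 89 (mod 191) gives 27t ≡ 83 (mod 191), and since 27⁻¹ ≡ 92 (mod 191), t ≡ 187. Hence a ≡ 6 + 27·187 = 5055 (mod 5157).
From a ≡ 5055 (mod 5157) write a = 5055 + 5157t. Substituting into a ≡ 41 (mod 137) gives 5157t ≡ 55 (mod 137), and since 88⁻¹ ≡ 123 (mod 137), t ≡ 52. Hence a ≡ 5055 + 5157·52 = 273219 (mod 706509).

273219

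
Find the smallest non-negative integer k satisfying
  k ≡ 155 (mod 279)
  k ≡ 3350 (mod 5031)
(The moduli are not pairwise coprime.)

gcd(279, 5031) = 9 and 9 | (3350 − 155), so the pair is consistent; merging gives k ≡ 88877 (mod 155961), where 155961 = lcm(279, 5031).
The solution is unique modulo lcm(279, 5031) = 155961.

88877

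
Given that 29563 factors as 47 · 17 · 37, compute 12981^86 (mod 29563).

Mod 47: 12981 ≡ 9; by Fermat, exponent reduces to 86 mod 46 = 40; 9^40 ≡ 4 (mod 47).
Mod 17: 12981 ≡ 10; by Fermat, exponent reduces to 86 mod 16 = 6; 10^6 ≡ 9 (mod 17).
Mod 37: 12981 ≡ 31; by Fermat, exponent reduces to 86 mod 36 = 14; 31^14 ≡ 36 (mod 37).
Combine by CRT: x ≡ 4 (mod 47), x ≡ 9 (mod 17), x ≡ 36 (mod 37) ⇒ x ≡ 21718 (mod 29563).

21718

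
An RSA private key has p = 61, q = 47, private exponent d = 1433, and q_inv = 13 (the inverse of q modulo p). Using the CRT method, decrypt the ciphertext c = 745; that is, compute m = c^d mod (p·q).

d_p = d mod (p−1) = 1433 mod 60 = 53; d_q = d mod (q−1) = 7.
m₁ = c^(d_p) mod p: c ≡ 13 (mod 61), and 13^53 mod 61 = 47.
m₂ = c^(d_q) mod q: c ≡ 40 (mod 47), and 40^7 mod 47 = 38.
h = q_inv·(m₁ − m₂) mod p = 13·(47 − 38) mod 61 = 56.
m = m₂ + h·q = 38 + 56·47 = 2670.

2670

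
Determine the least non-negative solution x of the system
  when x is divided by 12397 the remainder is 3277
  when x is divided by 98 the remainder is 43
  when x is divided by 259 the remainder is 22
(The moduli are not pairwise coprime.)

Combine the congruences pairwise.
gcd(12397, 98) = 49 and 49 | (43 − 3277), so the pair is consistent; merging gives x ≡ 3277 (mod 24794), where 24794 = lcm(12397, 98).
gcd(24794, 259) = 7 and 7 | (22 − 3277), so the pair is consistent; merging gives x ≡ 697509 (mod 917378), where 917378 = lcm(24794, 259).
The solution is unique modulo lcm(12397, 98, 259) = 917378.

697509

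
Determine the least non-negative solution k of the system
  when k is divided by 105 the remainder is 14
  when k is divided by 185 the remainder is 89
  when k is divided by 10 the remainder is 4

gcd(105, 185) = 5 and 5 | (89 − 14), so the pair is consistent; merging gives k ≡ 644 (mod 3885), where 3885 = lcm(105, 185).
gcd(3885, 10) = 5 and 5 | (4 − 644), so the pair is consistent; merging gives k ≡ 644 (mod 7770), where 7770 = lcm(3885, 10).
The solution is unique modulo lcm(105, 185, 10) = 7770.

644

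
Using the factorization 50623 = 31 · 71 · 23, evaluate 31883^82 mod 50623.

Mod 31: 31883 ≡ 15; by Fermat, exponent reduces to 82 mod 30 = 22; 15^22 ≡ 8 (mod 31).
Mod 71: 31883 ≡ 4; by Fermat, exponent reduces to 82 mod 70 = 12; 4^12 ≡ 58 (mod 71).
Mod 23: 31883 ≡ 5; by Fermat, exponent reduces to 82 mod 22 = 16; 5^16 ≡ 3 (mod 23).
Combine by CRT: x ≡ 8 (mod 31), x ≡ 58 (mod 71), x ≡ 3 (mod 23) ⇒ x ≡ 3821 (mod 50623).

3821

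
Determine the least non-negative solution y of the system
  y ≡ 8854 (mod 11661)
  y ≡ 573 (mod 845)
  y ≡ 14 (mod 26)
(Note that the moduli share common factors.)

55498

Combine the congruences pairwise.
gcd(11661, 845) = 169 and 169 | (573 − 8854), so the pair is consistent; merging gives y ≡ 55498 (mod 58305), where 58305 = lcm(11661, 845).
gcd(58305, 26) = 13 and 13 | (14 − 55498), so the pair is consistent; merging gives y ≡ 55498 (mod 116610), where 116610 = lcm(58305, 26).
The solution is unique modulo lcm(11661, 845, 26) = 116610.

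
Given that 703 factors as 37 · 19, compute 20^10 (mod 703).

Mod 37: 20 ≡ 20; 20^10 ≡ 28 (mod 37).
Mod 19: 20 ≡ 1; 1^10 ≡ 1 (mod 19).
Combine by CRT: x ≡ 28 (mod 37), x ≡ 1 (mod 19) ⇒ x ≡ 324 (mod 703).

324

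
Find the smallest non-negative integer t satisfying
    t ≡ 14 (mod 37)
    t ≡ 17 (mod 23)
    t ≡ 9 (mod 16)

From t ≡ 14 (mod 37) write t = 14 + 37s. Substituting into t ≡ 17 (mod 23) gives 37s ≡ 3 (mod 23), and since 14⁻¹ ≡ 5 (mod 23), s ≡ 15. Hence t ≡ 14 + 37·15 = 569 (mod 851).
From t ≡ 569 (mod 851) write t = 569 + 851s. Substituting into t ≡ 9 (mod 16) gives 851s ≡ 0 (mod 16), and since 3⁻¹ ≡ 11 (mod 16), s ≡ 0. Hence t ≡ 569 + 851·0 = 569 (mod 13616).

569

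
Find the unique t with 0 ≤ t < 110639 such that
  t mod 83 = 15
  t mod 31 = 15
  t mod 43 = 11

48902

The moduli are pairwise coprime; N = 83·31·43 = 110639.
N/83 = 1333; 1333 ≡ 5 (mod 83); 5·50 ≡ 1, so inverse 50.
N/31 = 3569; 3569 ≡ 4 (mod 31); 4·8 ≡ 1, so inverse 8.
N/43 = 2573; 2573 ≡ 36 (mod 43); 36·6 ≡ 1, so inverse 6.
t ≡ 15·1333·50 + 15·3569·8 + 11·2573·6 = 1597848.
1597848 mod 110639 = 48902.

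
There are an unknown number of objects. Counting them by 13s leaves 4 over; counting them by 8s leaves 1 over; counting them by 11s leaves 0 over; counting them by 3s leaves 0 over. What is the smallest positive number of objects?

From N ≡ 4 (mod 13) write N = 4 + 13t. Substituting into N ≡ 1 (mod 8) gives 13t ≡ 5 (mod 8), and since 5⁻¹ ≡ 5 (mod 8), t ≡ 1. Hence N ≡ 4 + 13·1 = 17 (mod 104).
From N ≡ 17 (mod 104) write N = 17 + 104t. Substituting into N ≡ 0 (mod 11) gives 104t ≡ 5 (mod 11), and since 5⁻¹ ≡ 9 (mod 11), t ≡ 1. Hence N ≡ 17 + 104·1 = 121 (mod 1144).
From N ≡ 121 (mod 1144) write N = 121 + 1144t. Substituting into N ≡ 0 (mod 3) gives 1144t ≡ 2 (mod 3), and since 1⁻¹ ≡ 1 (mod 3), t ≡ 2. Hence N ≡ 121 + 1144·2 = 2409 (mod 3432).

2409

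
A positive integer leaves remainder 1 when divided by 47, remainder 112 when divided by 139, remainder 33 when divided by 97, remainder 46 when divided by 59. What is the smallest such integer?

35237029

From a ≡ 1 (mod 47) write a = 1 + 47t. Substituting into a ≡ 112 (mod 139) gives 47t ≡ 111 (mod 139), and since 47⁻¹ ≡ 71 (mod 139), t ≡ 97. Hence a ≡ 1 + 47·97 = 4560 (mod 6533).
From a ≡ 4560 (mod 6533) write a = 4560 + 6533t. Substituting into a ≡ 33 (mod 97) gives 6533t ≡ 32 (mod 97), and since 34⁻¹ ≡ 20 (mod 97), t ≡ 58. Hence a ≡ 4560 + 6533·58 = 383474 (mod 633701).
From a ≡ 383474 (mod 633701) write a = 383474 + 633701t. Substituting into a ≡ 46 (mod 59) gives 633701t ≡ 13 (mod 59), and since 41⁻¹ ≡ 36 (mod 59), t ≡ 55. Hence a ≡ 383474 + 633701·55 = 35237029 (mod 37388359).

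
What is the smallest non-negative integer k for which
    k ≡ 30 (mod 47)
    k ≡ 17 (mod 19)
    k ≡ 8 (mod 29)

The moduli are pairwise coprime; N = 47·19·29 = 25897.
N/47 = 551; 551 ≡ 34 (mod 47); 34·18 ≡ 1, so inverse 18.
N/19 = 1363; 1363 ≡ 14 (mod 19); 14·15 ≡ 1, so inverse 15.
N/29 = 893; 893 ≡ 23 (mod 29); 23·24 ≡ 1, so inverse 24.
k ≡ 30·551·18 + 17·1363·15 + 8·893·24 = 816561.
816561 mod 25897 = 13754.

13754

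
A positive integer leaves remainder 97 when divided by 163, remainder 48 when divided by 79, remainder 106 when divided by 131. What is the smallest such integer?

The moduli are pairwise coprime; N = 163·79·131 = 1686887.
N/163 = 10349; 10349 ≡ 80 (mod 163); 80·108 ≡ 1, so inverse 108.
N/79 = 21353; 21353 ≡ 23 (mod 79); 23·55 ≡ 1, so inverse 55.
N/131 = 12877; 12877 ≡ 39 (mod 131); 39·84 ≡ 1, so inverse 84.
t ≡ 97·10349·108 + 48·21353·55 + 106·12877·84 = 279444852.
279444852 mod 1686887 = 1108497.

1108497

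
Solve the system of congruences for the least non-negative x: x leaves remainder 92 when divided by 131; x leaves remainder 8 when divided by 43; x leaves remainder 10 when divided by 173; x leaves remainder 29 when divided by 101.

The moduli are pairwise coprime; N = 131·43·173·101 = 98425409.
N/131 = 751339; 751339 ≡ 54 (mod 131); 54·17 ≡ 1, so inverse 17.
N/43 = 2288963; 2288963 ≡ 30 (mod 43); 30·33 ≡ 1, so inverse 33.
N/173 = 568933; 568933 ≡ 109 (mod 173); 109·100 ≡ 1, so inverse 100.
N/101 = 974509; 974509 ≡ 61 (mod 101); 61·53 ≡ 1, so inverse 53.
x ≡ 92·751339·17 + 8·2288963·33 + 10·568933·100 + 29·974509·53 = 3846133761.
3846133761 mod 98425409 = 7542810.

7542810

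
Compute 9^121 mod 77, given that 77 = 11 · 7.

9

Mod 11: 9 ≡ 9; by Fermat, exponent reduces to 121 mod 10 = 1; 9^1 ≡ 9 (mod 11).
Mod 7: 9 ≡ 2; by Fermat, exponent reduces to 121 mod 6 = 1; 2^1 ≡ 2 (mod 7).
Combine by CRT: x ≡ 9 (mod 11), x ≡ 2 (mod 7) ⇒ x ≡ 9 (mod 77).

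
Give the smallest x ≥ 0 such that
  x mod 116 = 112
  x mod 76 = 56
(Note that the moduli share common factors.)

1272

gcd(116, 76) = 4 and 4 | (56 − 112), so the pair is consistent; merging gives x ≡ 1272 (mod 2204), where 2204 = lcm(116, 76).
The solution is unique modulo lcm(116, 76) = 2204.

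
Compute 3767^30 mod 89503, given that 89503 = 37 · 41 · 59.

17178

Mod 37: 3767 ≡ 30; 30^30 ≡ 10 (mod 37).
Mod 41: 3767 ≡ 36; 36^30 ≡ 40 (mod 41).
Mod 59: 3767 ≡ 50; 50^30 ≡ 9 (mod 59).
Combine by CRT: x ≡ 10 (mod 37), x ≡ 40 (mod 41), x ≡ 9 (mod 59) ⇒ x ≡ 17178 (mod 89503).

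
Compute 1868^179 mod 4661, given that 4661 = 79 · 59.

3818

Mod 79: 1868 ≡ 51; by Fermat, exponent reduces to 179 mod 78 = 23; 51^23 ≡ 26 (mod 79).
Mod 59: 1868 ≡ 39; by Fermat, exponent reduces to 179 mod 58 = 5; 39^5 ≡ 42 (mod 59).
Combine by CRT: x ≡ 26 (mod 79), x ≡ 42 (mod 59) ⇒ x ≡ 3818 (mod 4661).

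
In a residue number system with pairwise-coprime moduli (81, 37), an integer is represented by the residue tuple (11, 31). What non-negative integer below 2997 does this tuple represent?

From x ≡ 11 (mod 81) write x = 11 + 81t. Substituting into x ≡ 31 (mod 37) gives 81t ≡ 20 (mod 37), and since 7⁻¹ ≡ 16 (mod 37), t ≡ 24. Hence x ≡ 11 + 81·24 = 1955 (mod 2997).

1955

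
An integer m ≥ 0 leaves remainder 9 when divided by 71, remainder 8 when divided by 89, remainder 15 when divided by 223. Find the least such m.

215210

The moduli are pairwise coprime; N = 71·89·223 = 1409137.
N/71 = 19847; 19847 ≡ 38 (mod 71); 38·43 ≡ 1, so inverse 43.
N/89 = 15833; 15833 ≡ 80 (mod 89); 80·79 ≡ 1, so inverse 79.
N/223 = 6319; 6319 ≡ 75 (mod 223); 75·113 ≡ 1, so inverse 113.
m ≡ 9·19847·43 + 8·15833·79 + 15·6319·113 = 28397950.
28397950 mod 1409137 = 215210.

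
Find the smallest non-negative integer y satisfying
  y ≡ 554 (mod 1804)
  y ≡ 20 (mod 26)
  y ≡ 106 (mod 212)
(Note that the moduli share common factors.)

gcd(1804, 26) = 2 and 2 | (20 − 554), so the pair is consistent; merging gives y ≡ 16790 (mod 23452), where 23452 = lcm(1804, 26).
gcd(23452, 212) = 4 and 4 | (106 − 16790), so the pair is consistent; merging gives y ≡ 743802 (mod 1242956), where 1242956 = lcm(23452, 212).
The solution is unique modulo lcm(1804, 26, 212) = 1242956.

743802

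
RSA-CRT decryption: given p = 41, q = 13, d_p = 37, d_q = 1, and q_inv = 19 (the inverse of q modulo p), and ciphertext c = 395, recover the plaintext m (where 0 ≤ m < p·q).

473

m₁ = c^(d_p) mod p: c ≡ 26 (mod 41), and 26^37 mod 41 = 22.
m₂ = c^(d_q) mod q: c ≡ 5 (mod 13), and 5^1 mod 13 = 5.
h = q_inv·(m₁ − m₂) mod p = 19·(22 − 5) mod 41 = 36.
m = m₂ + h·q = 5 + 36·13 = 473.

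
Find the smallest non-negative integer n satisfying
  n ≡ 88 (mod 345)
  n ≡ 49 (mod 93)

10093

gcd(345, 93) = 3 and 3 | (49 − 88), so the pair is consistent; merging gives n ≡ 10093 (mod 10695), where 10695 = lcm(345, 93).
The solution is unique modulo lcm(345, 93) = 10695.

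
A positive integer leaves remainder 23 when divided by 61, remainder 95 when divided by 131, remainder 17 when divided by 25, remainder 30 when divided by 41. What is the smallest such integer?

The moduli are pairwise coprime; N = 61·131·25·41 = 8190775.
N/61 = 134275; 134275 ≡ 14 (mod 61); 14·48 ≡ 1, so inverse 48.
N/131 = 62525; 62525 ≡ 38 (mod 131); 38·100 ≡ 1, so inverse 100.
N/25 = 327631; 327631 ≡ 6 (mod 25); 6·21 ≡ 1, so inverse 21.
N/41 = 199775; 199775 ≡ 23 (mod 41); 23·25 ≡ 1, so inverse 25.
k ≡ 23·134275·48 + 95·62525·100 + 17·327631·21 + 30·199775·25 = 1009022617.
1009022617 mod 8190775 = 1557292.

1557292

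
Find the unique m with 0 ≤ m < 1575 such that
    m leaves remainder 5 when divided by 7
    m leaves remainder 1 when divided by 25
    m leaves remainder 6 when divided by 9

726

Combine the congruences pairwise.
From m ≡ 5 (mod 7) write m = 5 + 7t. Substituting into m ≡ 1 (mod 25) gives 7t ≡ 21 (mod 25), and since 7⁻¹ ≡ 18 (mod 25), t ≡ 3. Hence m ≡ 5 + 7·3 = 26 (mod 175).
From m ≡ 26 (mod 175) write m = 26 + 175t. Substituting into m ≡ 6 (mod 9) gives 175t ≡ 7 (mod 9), and since 4⁻¹ ≡ 7 (mod 9), t ≡ 4. Hence m ≡ 26 + 175·4 = 726 (mod 1575).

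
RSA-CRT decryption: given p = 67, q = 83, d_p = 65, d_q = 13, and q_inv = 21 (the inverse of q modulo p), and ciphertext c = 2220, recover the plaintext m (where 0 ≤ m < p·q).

149

m₁ = c^(d_p) mod p: c ≡ 9 (mod 67), and 9^65 mod 67 = 15.
m₂ = c^(d_q) mod q: c ≡ 62 (mod 83), and 62^13 mod 83 = 66.
h = q_inv·(m₁ − m₂) mod p = 21·(15 − 66) mod 67 = 1.
m = m₂ + h·q = 66 + 1·83 = 149.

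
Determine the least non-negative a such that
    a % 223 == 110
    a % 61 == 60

Combine the congruences pairwise.
From a ≡ 110 (mod 223) write a = 110 + 223t. Substituting into a ≡ 60 (mod 61) gives 223t ≡ 11 (mod 61), and since 40⁻¹ ≡ 29 (mod 61), t ≡ 14. Hence a ≡ 110 + 223·14 = 3232 (mod 13603).

3232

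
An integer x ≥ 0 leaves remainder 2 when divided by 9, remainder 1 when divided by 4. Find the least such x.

From x ≡ 2 (mod 9) write x = 2 + 9t. Substituting into x ≡ 1 (mod 4) gives 9t ≡ 3 (mod 4), and since 1⁻¹ ≡ 1 (mod 4), t ≡ 3. Hence x ≡ 2 + 9·3 = 29 (mod 36).

29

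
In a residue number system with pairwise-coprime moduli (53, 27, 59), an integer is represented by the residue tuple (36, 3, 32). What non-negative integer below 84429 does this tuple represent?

The moduli are pairwise coprime; N = 53·27·59 = 84429.
N/53 = 1593; 1593 ≡ 3 (mod 53); 3·18 ≡ 1, so inverse 18.
N/27 = 3127; 3127 ≡ 22 (mod 27); 22·16 ≡ 1, so inverse 16.
N/59 = 1431; 1431 ≡ 15 (mod 59); 15·4 ≡ 1, so inverse 4.
x ≡ 36·1593·18 + 3·3127·16 + 32·1431·4 = 1365528.
1365528 mod 84429 = 14664.

14664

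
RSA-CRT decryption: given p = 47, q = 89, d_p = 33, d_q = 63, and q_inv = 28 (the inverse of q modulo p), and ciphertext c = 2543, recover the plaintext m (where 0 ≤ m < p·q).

m₁ = c^(d_p) mod p: c ≡ 5 (mod 47), and 5^33 mod 47 = 35.
m₂ = c^(d_q) mod q: c ≡ 51 (mod 89), and 51^63 mod 89 = 3.
h = q_inv·(m₁ − m₂) mod p = 28·(35 − 3) mod 47 = 3.
m = m₂ + h·q = 3 + 3·89 = 270.

270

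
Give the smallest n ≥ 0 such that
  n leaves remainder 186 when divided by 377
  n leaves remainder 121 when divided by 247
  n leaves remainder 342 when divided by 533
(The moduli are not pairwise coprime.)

Combine the congruences pairwise.
gcd(377, 247) = 13 and 13 | (121 − 186), so the pair is consistent; merging gives n ≡ 3579 (mod 7163), where 7163 = lcm(377, 247).
gcd(7163, 533) = 13 and 13 | (342 − 3579), so the pair is consistent; merging gives n ≡ 247121 (mod 293683), where 293683 = lcm(7163, 533).
The solution is unique modulo lcm(377, 247, 533) = 293683.

247121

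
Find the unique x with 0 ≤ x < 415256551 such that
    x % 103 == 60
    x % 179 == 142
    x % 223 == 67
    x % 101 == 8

From x ≡ 60 (mod 103) write x = 60 + 103t. Substituting into x ≡ 142 (mod 179) gives 103t ≡ 82 (mod 179), and since 103⁻¹ ≡ 73 (mod 179), t ≡ 79. Hence x ≡ 60 + 103·79 = 8197 (mod 18437).
From x ≡ 8197 (mod 18437) write x = 8197 + 18437t. Substituting into x ≡ 67 (mod 223) gives 18437t ≡ 121 (mod 223), and since 151⁻¹ ≡ 96 (mod 223), t ≡ 20. Hence x ≡ 8197 + 18437·20 = 376937 (mod 4111451).
From x ≡ 376937 (mod 4111451) write x = 376937 + 4111451t. Substituting into x ≡ 8 (mod 101) gives 4111451t ≡ 3 (mod 101), and since 44⁻¹ ≡ 62 (mod 101), t ≡ 85. Hence x ≡ 376937 + 4111451·85 = 349850272 (mod 415256551).

349850272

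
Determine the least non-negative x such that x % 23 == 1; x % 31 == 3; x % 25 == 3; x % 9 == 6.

Combine the congruences pairwise.
From x ≡ 1 (mod 23) write x = 1 + 23t. Substituting into x ≡ 3 (mod 31) gives 23t ≡ 2 (mod 31), and since 23⁻¹ ≡ 27 (mod 31), t ≡ 23. Hence x ≡ 1 + 23·23 = 530 (mod 713).
From x ≡ 530 (mod 713) write x = 530 + 713t. Substituting into x ≡ 3 (mod 25) gives 713t ≡ 23 (mod 25), and since 13⁻¹ ≡ 2 (mod 25), t ≡ 21. Hence x ≡ 530 + 713·21 = 15503 (mod 17825).
From x ≡ 15503 (mod 17825) write x = 15503 + 17825t. Substituting into x ≡ 6 (mod 9) gives 17825t ≡ 1 (mod 9), and since 5⁻¹ ≡ 2 (mod 9), t ≡ 2. Hence x ≡ 15503 + 17825·2 = 51153 (mod 160425).

51153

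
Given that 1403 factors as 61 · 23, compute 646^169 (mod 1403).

Mod 61: 646 ≡ 36; by Fermat, exponent reduces to 169 mod 60 = 49; 36^49 ≡ 19 (mod 61).
Mod 23: 646 ≡ 2; by Fermat, exponent reduces to 169 mod 22 = 15; 2^15 ≡ 16 (mod 23).
Combine by CRT: x ≡ 19 (mod 61), x ≡ 16 (mod 23) ⇒ x ≡ 568 (mod 1403).

568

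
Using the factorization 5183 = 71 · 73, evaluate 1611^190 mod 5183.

Mod 71: 1611 ≡ 49; by Fermat, exponent reduces to 190 mod 70 = 50; 49^50 ≡ 32 (mod 71).
Mod 73: 1611 ≡ 5; by Fermat, exponent reduces to 190 mod 72 = 46; 5^46 ≡ 23 (mod 73).
Combine by CRT: x ≡ 32 (mod 71), x ≡ 23 (mod 73) ⇒ x ≡ 2943 (mod 5183).

2943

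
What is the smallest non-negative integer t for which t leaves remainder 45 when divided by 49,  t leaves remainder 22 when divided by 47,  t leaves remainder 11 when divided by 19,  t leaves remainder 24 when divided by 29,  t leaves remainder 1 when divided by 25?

10953701

Combine the congruences pairwise.
From t ≡ 45 (mod 49) write t = 45 + 49s. Substituting into t ≡ 22 (mod 47) gives 49s ≡ 24 (mod 47), and since 2⁻¹ ≡ 24 (mod 47), s ≡ 12. Hence t ≡ 45 + 49·12 = 633 (mod 2303).
From t ≡ 633 (mod 2303) write t = 633 + 2303s. Substituting into t ≡ 11 (mod 19) gives 2303s ≡ 5 (mod 19), and since 4⁻¹ ≡ 5 (mod 19), s ≡ 6. Hence t ≡ 633 + 2303·6 = 14451 (mod 43757).
From t ≡ 14451 (mod 43757) write t = 14451 + 43757s. Substituting into t ≡ 24 (mod 29) gives 43757s ≡ 15 (mod 29), and since 25⁻¹ ≡ 7 (mod 29), s ≡ 18. Hence t ≡ 14451 + 43757·18 = 802077 (mod 1268953).
From t ≡ 802077 (mod 1268953) write t = 802077 + 1268953s. Substituting into t ≡ 1 (mod 25) gives 1268953s ≡ 24 (mod 25), and since 3⁻¹ ≡ 17 (mod 25), s ≡ 8. Hence t ≡ 802077 + 1268953·8 = 10953701 (mod 31723825).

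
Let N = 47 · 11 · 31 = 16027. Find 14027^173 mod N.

8335

Mod 47: 14027 ≡ 21; by Fermat, exponent reduces to 173 mod 46 = 35; 21^35 ≡ 16 (mod 47).
Mod 11: 14027 ≡ 2; by Fermat, exponent reduces to 173 mod 10 = 3; 2^3 ≡ 8 (mod 11).
Mod 31: 14027 ≡ 15; by Fermat, exponent reduces to 173 mod 30 = 23; 15^23 ≡ 27 (mod 31).
Combine by CRT: x ≡ 16 (mod 47), x ≡ 8 (mod 11), x ≡ 27 (mod 31) ⇒ x ≡ 8335 (mod 16027).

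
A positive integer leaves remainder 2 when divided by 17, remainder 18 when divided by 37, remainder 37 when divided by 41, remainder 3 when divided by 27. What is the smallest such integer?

81381

The moduli are pairwise coprime; N = 17·37·41·27 = 696303.
N/17 = 40959; 40959 ≡ 6 (mod 17); 6·3 ≡ 1, so inverse 3.
N/37 = 18819; 18819 ≡ 23 (mod 37); 23·29 ≡ 1, so inverse 29.
N/41 = 16983; 16983 ≡ 9 (mod 41); 9·32 ≡ 1, so inverse 32.
N/27 = 25789; 25789 ≡ 4 (mod 27); 4·7 ≡ 1, so inverse 7.
t ≡ 2·40959·3 + 18·18819·29 + 37·16983·32 + 3·25789·7 = 30718713.
30718713 mod 696303 = 81381.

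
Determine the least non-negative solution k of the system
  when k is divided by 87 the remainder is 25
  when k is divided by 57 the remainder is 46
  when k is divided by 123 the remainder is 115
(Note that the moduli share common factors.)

19426

gcd(87, 57) = 3 and 3 | (46 − 25), so the pair is consistent; merging gives k ≡ 1243 (mod 1653), where 1653 = lcm(87, 57).
gcd(1653, 123) = 3 and 3 | (115 − 1243), so the pair is consistent; merging gives k ≡ 19426 (mod 67773), where 67773 = lcm(1653, 123).
The solution is unique modulo lcm(87, 57, 123) = 67773.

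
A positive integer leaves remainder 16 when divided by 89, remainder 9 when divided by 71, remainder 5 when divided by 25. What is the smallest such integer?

149180

From x ≡ 16 (mod 89) write x = 16 + 89t. Substituting into x ≡ 9 (mod 71) gives 89t ≡ 64 (mod 71), and since 18⁻¹ ≡ 4 (mod 71), t ≡ 43. Hence x ≡ 16 + 89·43 = 3843 (mod 6319).
From x ≡ 3843 (mod 6319) write x = 3843 + 6319t. Substituting into x ≡ 5 (mod 25) gives 6319t ≡ 12 (mod 25), and since 19⁻¹ ≡ 4 (mod 25), t ≡ 23. Hence x ≡ 3843 + 6319·23 = 149180 (mod 157975).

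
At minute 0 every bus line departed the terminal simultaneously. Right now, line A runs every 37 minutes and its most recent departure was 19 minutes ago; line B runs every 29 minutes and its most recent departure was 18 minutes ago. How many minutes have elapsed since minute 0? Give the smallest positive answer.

From t ≡ 19 (mod 37) write t = 19 + 37s. Substituting into t ≡ 18 (mod 29) gives 37s ≡ 28 (mod 29), and since 8⁻¹ ≡ 11 (mod 29), s ≡ 18. Hence t ≡ 19 + 37·18 = 685 (mod 1073).

685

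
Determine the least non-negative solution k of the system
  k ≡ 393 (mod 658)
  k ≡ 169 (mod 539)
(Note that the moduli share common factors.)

gcd(658, 539) = 7 and 7 | (169 − 393), so the pair is consistent; merging gives k ≡ 37899 (mod 50666), where 50666 = lcm(658, 539).
The solution is unique modulo lcm(658, 539) = 50666.

37899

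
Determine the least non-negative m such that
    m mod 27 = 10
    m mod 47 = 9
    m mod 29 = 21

From m ≡ 10 (mod 27) write m = 10 + 27t. Substituting into m ≡ 9 (mod 47) gives 27t ≡ 46 (mod 47), and since 27⁻¹ ≡ 7 (mod 47), t ≡ 40. Hence m ≡ 10 + 27·40 = 1090 (mod 1269).
From m ≡ 1090 (mod 1269) write m = 1090 + 1269t. Substituting into m ≡ 21 (mod 29) gives 1269t ≡ 4 (mod 29), and since 22⁻¹ ≡ 4 (mod 29), t ≡ 16. Hence m ≡ 1090 + 1269·16 = 21394 (mod 36801).

21394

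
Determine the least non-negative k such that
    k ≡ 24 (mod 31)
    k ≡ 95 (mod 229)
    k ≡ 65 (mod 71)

From k ≡ 24 (mod 31) write k = 24 + 31t. Substituting into k ≡ 95 (mod 229) gives 31t ≡ 71 (mod 229), and since 31⁻¹ ≡ 133 (mod 229), t ≡ 54. Hence k ≡ 24 + 31·54 = 1698 (mod 7099).
From k ≡ 1698 (mod 7099) write k = 1698 + 7099t. Substituting into k ≡ 65 (mod 71) gives 7099t ≡ 0 (mod 71), and since 70⁻¹ ≡ 70 (mod 71), t ≡ 0. Hence k ≡ 1698 + 7099·0 = 1698 (mod 504029).

1698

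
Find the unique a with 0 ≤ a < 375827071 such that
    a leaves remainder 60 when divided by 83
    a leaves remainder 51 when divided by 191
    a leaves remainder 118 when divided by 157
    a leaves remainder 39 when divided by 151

153125515

The moduli are pairwise coprime; N = 83·191·157·151 = 375827071.
N/83 = 4528037; 4528037 ≡ 55 (mod 83); 55·80 ≡ 1, so inverse 80.
N/191 = 1967681; 1967681 ≡ 190 (mod 191); 190·190 ≡ 1, so inverse 190.
N/157 = 2393803; 2393803 ≡ 24 (mod 157); 24·72 ≡ 1, so inverse 72.
N/151 = 2488921; 2488921 ≡ 139 (mod 151); 139·88 ≡ 1, so inverse 88.
a ≡ 60·4528037·80 + 51·1967681·190 + 118·2393803·72 + 39·2488921·88 = 69681133650.
69681133650 mod 375827071 = 153125515.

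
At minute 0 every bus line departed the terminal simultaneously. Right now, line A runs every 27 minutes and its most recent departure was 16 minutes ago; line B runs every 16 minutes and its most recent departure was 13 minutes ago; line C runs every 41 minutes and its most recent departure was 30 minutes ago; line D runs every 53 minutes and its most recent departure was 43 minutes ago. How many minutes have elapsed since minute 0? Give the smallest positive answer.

752749

Combine the congruences pairwise.
From t ≡ 16 (mod 27) write t = 16 + 27s. Substituting into t ≡ 13 (mod 16) gives 27s ≡ 13 (mod 16), and since 11⁻¹ ≡ 3 (mod 16), s ≡ 7. Hence t ≡ 16 + 27·7 = 205 (mod 432).
From t ≡ 205 (mod 432) write t = 205 + 432s. Substituting into t ≡ 30 (mod 41) gives 432s ≡ 30 (mod 41), and since 22⁻¹ ≡ 28 (mod 41), s ≡ 20. Hence t ≡ 205 + 432·20 = 8845 (mod 17712).
From t ≡ 8845 (mod 17712) write t = 8845 + 17712s. Substituting into t ≡ 43 (mod 53) gives 17712s ≡ 49 (mod 53), and since 10⁻¹ ≡ 16 (mod 53), s ≡ 42. Hence t ≡ 8845 + 17712·42 = 752749 (mod 938736).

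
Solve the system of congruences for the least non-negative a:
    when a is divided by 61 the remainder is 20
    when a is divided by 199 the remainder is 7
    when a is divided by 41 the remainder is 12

From a ≡ 20 (mod 61) write a = 20 + 61t. Substituting into a ≡ 7 (mod 199) gives 61t ≡ 186 (mod 199), and since 61⁻¹ ≡ 62 (mod 199), t ≡ 189. Hence a ≡ 20 + 61·189 = 11549 (mod 12139).
From a ≡ 11549 (mod 12139) write a = 11549 + 12139t. Substituting into a ≡ 12 (mod 41) gives 12139t ≡ 25 (mod 41), and since 3⁻¹ ≡ 14 (mod 41), t ≡ 22. Hence a ≡ 11549 + 12139·22 = 278607 (mod 497699).

278607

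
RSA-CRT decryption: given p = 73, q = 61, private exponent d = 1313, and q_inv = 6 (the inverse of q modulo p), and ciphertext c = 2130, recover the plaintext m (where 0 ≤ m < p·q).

d_p = d mod (p−1) = 1313 mod 72 = 17; d_q = d mod (q−1) = 53.
m₁ = c^(d_p) mod p: c ≡ 13 (mod 73), and 13^17 mod 73 = 26.
m₂ = c^(d_q) mod q: c ≡ 56 (mod 61), and 56^53 mod 61 = 42.
h = q_inv·(m₁ − m₂) mod p = 6·(26 − 42) mod 73 = 50.
m = m₂ + h·q = 42 + 50·61 = 3092.

3092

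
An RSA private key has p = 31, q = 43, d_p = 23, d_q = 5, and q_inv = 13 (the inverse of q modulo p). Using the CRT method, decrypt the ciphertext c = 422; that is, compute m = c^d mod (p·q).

815

m₁ = c^(d_p) mod p: c ≡ 19 (mod 31), and 19^23 mod 31 = 9.
m₂ = c^(d_q) mod q: c ≡ 35 (mod 43), and 35^5 mod 43 = 41.
h = q_inv·(m₁ − m₂) mod p = 13·(9 − 41) mod 31 = 18.
m = m₂ + h·q = 41 + 18·43 = 815.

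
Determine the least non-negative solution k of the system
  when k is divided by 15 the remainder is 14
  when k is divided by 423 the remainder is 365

gcd(15, 423) = 3 and 3 | (365 − 14), so the pair is consistent; merging gives k ≡ 1634 (mod 2115), where 2115 = lcm(15, 423).
The solution is unique modulo lcm(15, 423) = 2115.

1634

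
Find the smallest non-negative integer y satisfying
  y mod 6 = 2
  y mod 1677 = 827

2504

Combine the congruences pairwise.
gcd(6, 1677) = 3 and 3 | (827 − 2), so the pair is consistent; merging gives y ≡ 2504 (mod 3354), where 3354 = lcm(6, 1677).
The solution is unique modulo lcm(6, 1677) = 3354.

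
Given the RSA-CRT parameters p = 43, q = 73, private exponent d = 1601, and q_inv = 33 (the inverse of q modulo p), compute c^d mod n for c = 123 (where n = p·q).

d_p = d mod (p−1) = 1601 mod 42 = 5; d_q = d mod (q−1) = 17.
m₁ = c^(d_p) mod p: c ≡ 37 (mod 43), and 37^5 mod 43 = 7.
m₂ = c^(d_q) mod q: c ≡ 50 (mod 73), and 50^17 mod 73 = 54.
h = q_inv·(m₁ − m₂) mod p = 33·(7 − 54) mod 43 = 40.
m = m₂ + h·q = 54 + 40·73 = 2974.

2974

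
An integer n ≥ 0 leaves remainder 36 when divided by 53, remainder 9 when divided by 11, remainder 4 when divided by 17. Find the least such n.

2792

The moduli are pairwise coprime; M = 53·11·17 = 9911.
M/53 = 187; 187 ≡ 28 (mod 53); 28·36 ≡ 1, so inverse 36.
M/11 = 901; 901 ≡ 10 (mod 11); 10·10 ≡ 1, so inverse 10.
M/17 = 583; 583 ≡ 5 (mod 17); 5·7 ≡ 1, so inverse 7.
n ≡ 36·187·36 + 9·901·10 + 4·583·7 = 339766.
339766 mod 9911 = 2792.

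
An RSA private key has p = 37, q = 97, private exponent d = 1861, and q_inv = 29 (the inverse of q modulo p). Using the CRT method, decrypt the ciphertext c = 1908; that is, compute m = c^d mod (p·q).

25

d_p = d mod (p−1) = 1861 mod 36 = 25; d_q = d mod (q−1) = 37.
m₁ = c^(d_p) mod p: c ≡ 21 (mod 37), and 21^25 mod 37 = 25.
m₂ = c^(d_q) mod q: c ≡ 65 (mod 97), and 65^37 mod 97 = 25.
h = q_inv·(m₁ − m₂) mod p = 29·(25 − 25) mod 37 = 0.
m = m₂ + h·q = 25 + 0·97 = 25.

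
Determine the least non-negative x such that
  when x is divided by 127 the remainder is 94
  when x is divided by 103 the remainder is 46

From x ≡ 94 (mod 127) write x = 94 + 127t. Substituting into x ≡ 46 (mod 103) gives 127t ≡ 55 (mod 103), and since 24⁻¹ ≡ 73 (mod 103), t ≡ 101. Hence x ≡ 94 + 127·101 = 12921 (mod 13081).

12921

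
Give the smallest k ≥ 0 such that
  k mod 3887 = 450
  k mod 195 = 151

31546

gcd(3887, 195) = 13 and 13 | (151 − 450), so the pair is consistent; merging gives k ≡ 31546 (mod 58305), where 58305 = lcm(3887, 195).
The solution is unique modulo lcm(3887, 195) = 58305.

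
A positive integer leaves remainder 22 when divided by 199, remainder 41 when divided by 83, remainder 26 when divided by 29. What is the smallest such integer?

The moduli are pairwise coprime; M = 199·83·29 = 478993.
M/199 = 2407; 2407 ≡ 19 (mod 199); 19·21 ≡ 1, so inverse 21.
M/83 = 5771; 5771 ≡ 44 (mod 83); 44·17 ≡ 1, so inverse 17.
M/29 = 16517; 16517 ≡ 16 (mod 29); 16·20 ≡ 1, so inverse 20.
N ≡ 22·2407·21 + 41·5771·17 + 26·16517·20 = 13723261.
13723261 mod 478993 = 311457.

311457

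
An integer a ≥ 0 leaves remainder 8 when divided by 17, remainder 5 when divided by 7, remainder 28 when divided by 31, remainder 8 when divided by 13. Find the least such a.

7964

From a ≡ 8 (mod 17) write a = 8 + 17t. Substituting into a ≡ 5 (mod 7) gives 17t ≡ 4 (mod 7), and since 3⁻¹ ≡ 5 (mod 7), t ≡ 6. Hence a ≡ 8 + 17·6 = 110 (mod 119).
From a ≡ 110 (mod 119) write a = 110 + 119t. Substituting into a ≡ 28 (mod 31) gives 119t ≡ 11 (mod 31), and since 26⁻¹ ≡ 6 (mod 31), t ≡ 4. Hence a ≡ 110 + 119·4 = 586 (mod 3689).
From a ≡ 586 (mod 3689) write a = 586 + 3689t. Substituting into a ≡ 8 (mod 13) gives 3689t ≡ 7 (mod 13), and since 10⁻¹ ≡ 4 (mod 13), t ≡ 2. Hence a ≡ 586 + 3689·2 = 7964 (mod 47957).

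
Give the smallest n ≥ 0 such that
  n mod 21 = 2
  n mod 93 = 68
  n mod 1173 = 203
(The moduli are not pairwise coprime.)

177326

Combine the congruences pairwise.
gcd(21, 93) = 3 and 3 | (68 − 2), so the pair is consistent; merging gives n ≡ 254 (mod 651), where 651 = lcm(21, 93).
gcd(651, 1173) = 3 and 3 | (203 − 254), so the pair is consistent; merging gives n ≡ 177326 (mod 254541), where 254541 = lcm(651, 1173).
The solution is unique modulo lcm(21, 93, 1173) = 254541.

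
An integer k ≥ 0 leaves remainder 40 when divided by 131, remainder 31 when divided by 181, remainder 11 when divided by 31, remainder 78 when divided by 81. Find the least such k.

14516412

Combine the congruences pairwise.
From k ≡ 40 (mod 131) write k = 40 + 131t. Substituting into k ≡ 31 (mod 181) gives 131t ≡ 172 (mod 181), and since 131⁻¹ ≡ 76 (mod 181), t ≡ 40. Hence k ≡ 40 + 131·40 = 5280 (mod 23711).
From k ≡ 5280 (mod 23711) write k = 5280 + 23711t. Substituting into k ≡ 11 (mod 31) gives 23711t ≡ 1 (mod 31), and since 27⁻¹ ≡ 23 (mod 31), t ≡ 23. Hence k ≡ 5280 + 23711·23 = 550633 (mod 735041).
From k ≡ 550633 (mod 735041) write k = 550633 + 735041t. Substituting into k ≡ 78 (mod 81) gives 735041t ≡ 2 (mod 81), and since 47⁻¹ ≡ 50 (mod 81), t ≡ 19. Hence k ≡ 550633 + 735041·19 = 14516412 (mod 59538321).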